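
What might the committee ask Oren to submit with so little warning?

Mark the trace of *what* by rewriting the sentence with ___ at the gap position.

Underlying clause: The committee might ask Oren to submit what with so little warning.
'what' functions as the direct object of 'submit'. The gap is right after 'submit'.

What might the committee ask Oren to submit ___ with so little warning?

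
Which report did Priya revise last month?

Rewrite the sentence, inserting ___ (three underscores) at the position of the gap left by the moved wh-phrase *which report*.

Which report did Priya revise ___ last month?

In situ: Priya did revise which report last month.
'which report' is the direct object of 'revise'. The gap is right after 'revise'.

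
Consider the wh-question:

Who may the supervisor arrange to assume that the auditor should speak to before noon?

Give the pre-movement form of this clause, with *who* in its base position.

The supervisor may arrange to assume that the auditor should speak to who before noon.

'who' is the object of the preposition 'to'. It moves to the left edge, and the trace sits right after 'to':
Who may the supervisor arrange to assume that the auditor should speak to ___ before noon?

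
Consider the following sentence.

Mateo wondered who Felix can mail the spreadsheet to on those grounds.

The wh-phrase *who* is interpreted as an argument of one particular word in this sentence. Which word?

In situ: Felix can mail the spreadsheet to who on those grounds.
The filler 'who' is interpreted as the object of the preposition 'to' (recipient of 'mail'). Fronting leaves a gap immediately after 'to':
Mateo wondered who Felix can mail the spreadsheet to ___ on those grounds.

to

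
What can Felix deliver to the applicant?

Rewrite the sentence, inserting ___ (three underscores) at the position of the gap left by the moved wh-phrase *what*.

Before movement: Felix can deliver what to the applicant.
The filler 'what' is interpreted as the direct object of 'deliver'. The gap is right after 'deliver'.

What can Felix deliver ___ to the applicant?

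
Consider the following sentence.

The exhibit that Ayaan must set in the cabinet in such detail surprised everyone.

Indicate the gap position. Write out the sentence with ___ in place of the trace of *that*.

The filler 'that' is interpreted as the direct object of 'set'. The gap is right after 'set'.

The exhibit that Ayaan must set ___ in the cabinet in such detail surprised everyone.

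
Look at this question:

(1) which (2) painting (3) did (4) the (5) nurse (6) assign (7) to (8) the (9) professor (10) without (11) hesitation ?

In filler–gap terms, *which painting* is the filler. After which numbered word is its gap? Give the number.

In situ: The nurse did assign which painting to the professor without hesitation.
'which painting' is the direct object of 'assign'. It moves to the left edge, and the trace sits right after 'assign':
Which painting did the nurse assign ___ to the professor without hesitation?
'assign' is word 6.

6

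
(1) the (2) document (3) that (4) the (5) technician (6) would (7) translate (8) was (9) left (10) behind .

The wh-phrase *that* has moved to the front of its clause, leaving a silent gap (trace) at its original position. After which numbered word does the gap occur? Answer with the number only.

The filler 'that' is interpreted as the direct object of 'translate'. It moves to the left edge, and the trace sits right after 'translate':
The document that the technician would translate ___ was left behind.
'translate' is word 7.

7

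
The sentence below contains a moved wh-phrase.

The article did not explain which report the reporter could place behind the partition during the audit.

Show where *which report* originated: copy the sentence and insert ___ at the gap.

The article did not explain which report the reporter could place ___ behind the partition during the audit.

Before movement: The reporter could place which report behind the partition during the audit.
The filler 'which report' is interpreted as the direct object of 'place'. The gap is right after 'place'.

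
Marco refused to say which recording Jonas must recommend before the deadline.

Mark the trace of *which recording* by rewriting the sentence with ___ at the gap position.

Pre-movement form: Jonas must recommend which recording before the deadline.
The filler 'which recording' is interpreted as the direct object of 'recommend'. The gap is right after 'recommend'.

Marco refused to say which recording Jonas must recommend ___ before the deadline.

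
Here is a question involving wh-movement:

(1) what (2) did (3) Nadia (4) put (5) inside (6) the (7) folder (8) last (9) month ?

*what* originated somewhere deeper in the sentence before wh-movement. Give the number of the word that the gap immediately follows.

Before movement: Nadia did put what inside the folder last month.
The filler 'what' is interpreted as the direct object of 'put'. Fronting leaves a gap immediately after 'put':
What did Nadia put ___ inside the folder last month?
'put' is word 4.

4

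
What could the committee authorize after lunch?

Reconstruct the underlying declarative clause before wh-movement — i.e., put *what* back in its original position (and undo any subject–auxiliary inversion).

The committee could authorize what after lunch.

'what' functions as the direct object of 'authorize'. It moves to the left edge, and the trace sits right after 'authorize':
What could the committee authorize ___ after lunch?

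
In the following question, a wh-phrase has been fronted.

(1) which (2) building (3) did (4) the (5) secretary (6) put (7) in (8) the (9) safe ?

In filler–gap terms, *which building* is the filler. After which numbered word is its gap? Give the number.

In situ: The secretary did put which building in the safe.
'which building' is the direct object of 'put'. Wh-movement fronts it, leaving a gap right after 'put':
Which building did the secretary put ___ in the safe?
'put' is word 6.

6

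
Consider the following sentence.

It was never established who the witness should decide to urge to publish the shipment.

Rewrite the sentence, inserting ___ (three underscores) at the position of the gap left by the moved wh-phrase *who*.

Before movement: The witness should decide to urge who to publish the shipment.
The filler 'who' is interpreted as the direct object of 'urge'. The gap is right after 'urge'.

It was never established who the witness should decide to urge ___ to publish the shipment.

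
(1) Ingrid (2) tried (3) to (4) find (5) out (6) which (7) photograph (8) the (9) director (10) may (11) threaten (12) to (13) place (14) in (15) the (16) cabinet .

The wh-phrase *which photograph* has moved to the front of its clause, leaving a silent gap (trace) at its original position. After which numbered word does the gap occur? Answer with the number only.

13

In situ: The director may threaten to place which photograph in the cabinet.
'which photograph' functions as the direct object of 'place'. Wh-movement fronts it, leaving a gap right after 'place':
Ingrid tried to find out which photograph the director may threaten to place ___ in the cabinet.
'place' is word 13.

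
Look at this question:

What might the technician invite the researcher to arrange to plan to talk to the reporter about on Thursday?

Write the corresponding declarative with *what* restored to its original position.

'what' functions as the object of the preposition 'about'. Wh-movement fronts it, leaving a gap right after 'about':
What might the technician invite the researcher to arrange to plan to talk to the reporter about ___ on Thursday?

The technician might invite the researcher to arrange to plan to talk to the reporter about what on Thursday.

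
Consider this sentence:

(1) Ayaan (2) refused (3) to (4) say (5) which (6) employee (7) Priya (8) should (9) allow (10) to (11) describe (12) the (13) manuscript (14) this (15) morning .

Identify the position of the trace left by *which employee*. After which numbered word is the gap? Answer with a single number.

Underlying clause: Priya should allow which employee to describe the manuscript this morning.
The filler 'which employee' is interpreted as the direct object of 'allow'. Wh-movement fronts it, leaving a gap right after 'allow':
Ayaan refused to say which employee Priya should allow ___ to describe the manuscript this morning.
'allow' is word 9.

9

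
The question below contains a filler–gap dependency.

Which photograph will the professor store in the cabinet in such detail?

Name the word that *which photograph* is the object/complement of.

store

Before movement: The professor will store which photograph in the cabinet in such detail.
'which photograph' is the direct object of 'store'. Fronting leaves a gap immediately after 'store':
Which photograph will the professor store ___ in the cabinet in such detail?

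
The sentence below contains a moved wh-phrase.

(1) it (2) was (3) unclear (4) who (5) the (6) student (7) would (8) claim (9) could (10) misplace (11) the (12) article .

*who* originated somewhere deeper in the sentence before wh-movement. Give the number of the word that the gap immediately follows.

In situ: The student would claim who could misplace the article.
The filler 'who' is interpreted as the subject of the clause embedded under 'claim'. Fronting leaves a gap immediately after 'claim':
It was unclear who the student would claim ___ could misplace the article.
'claim' is word 8.

8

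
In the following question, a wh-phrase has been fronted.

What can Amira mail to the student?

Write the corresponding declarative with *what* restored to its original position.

Amira can mail what to the student.

'what' functions as the direct object of 'mail'. Wh-movement fronts it, leaving a gap right after 'mail':
What can Amira mail ___ to the student?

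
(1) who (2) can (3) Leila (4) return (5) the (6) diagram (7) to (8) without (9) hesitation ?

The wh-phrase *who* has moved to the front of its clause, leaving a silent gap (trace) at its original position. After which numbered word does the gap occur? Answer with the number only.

In situ: Leila can return the diagram to who without hesitation.
'who' functions as the object of the preposition 'to' (recipient of 'return'). Fronting leaves a gap immediately after 'to':
Who can Leila return the diagram to ___ without hesitation?
'to' is word 7.

7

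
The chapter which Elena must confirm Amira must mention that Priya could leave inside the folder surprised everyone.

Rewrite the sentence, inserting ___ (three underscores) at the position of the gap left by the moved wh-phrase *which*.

The filler 'which' is interpreted as the direct object of 'leave'. The gap is right after 'leave'.

The chapter which Elena must confirm Amira must mention that Priya could leave ___ inside the folder surprised everyone.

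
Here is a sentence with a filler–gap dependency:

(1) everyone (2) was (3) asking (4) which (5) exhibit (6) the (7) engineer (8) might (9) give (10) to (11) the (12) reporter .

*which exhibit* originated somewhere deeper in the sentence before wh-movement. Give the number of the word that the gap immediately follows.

9

In situ: The engineer might give which exhibit to the reporter.
'which exhibit' functions as the direct object of 'give'. Wh-movement fronts it, leaving a gap right after 'give':
Everyone was asking which exhibit the engineer might give ___ to the reporter.
'give' is word 9.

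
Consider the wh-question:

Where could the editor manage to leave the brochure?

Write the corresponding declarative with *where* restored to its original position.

The editor could manage to leave the brochure where.

The filler 'where' is interpreted as the locative complement of 'leave'. Fronting leaves a gap immediately after 'brochure':
Where could the editor manage to leave the brochure ___?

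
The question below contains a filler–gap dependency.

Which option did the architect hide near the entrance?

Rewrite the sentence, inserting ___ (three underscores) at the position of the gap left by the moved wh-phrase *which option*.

In situ: The architect did hide which option near the entrance.
The filler 'which option' is interpreted as the direct object of 'hide'. The gap is right after 'hide'.

Which option did the architect hide ___ near the entrance?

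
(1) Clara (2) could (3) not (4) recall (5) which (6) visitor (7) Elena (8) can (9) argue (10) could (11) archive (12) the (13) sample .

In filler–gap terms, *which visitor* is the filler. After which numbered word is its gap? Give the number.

9

Before movement: Elena can argue which visitor could archive the sample.
'which visitor' is the subject of the clause embedded under 'argue'. Wh-movement fronts it, leaving a gap right after 'argue':
Clara could not recall which visitor Elena can argue ___ could archive the sample.
'argue' is word 9.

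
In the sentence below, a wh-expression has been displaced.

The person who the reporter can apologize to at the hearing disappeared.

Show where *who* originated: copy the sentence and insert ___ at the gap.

The person who the reporter can apologize to ___ at the hearing disappeared.

The filler 'who' is interpreted as the object of the preposition 'to'. The gap is right after 'to'.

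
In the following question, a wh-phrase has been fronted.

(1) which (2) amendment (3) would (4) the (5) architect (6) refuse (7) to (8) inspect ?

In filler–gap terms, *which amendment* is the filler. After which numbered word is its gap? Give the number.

Before movement: The architect would refuse to inspect which amendment.
'which amendment' functions as the direct object of 'inspect'. Fronting leaves a gap immediately after 'inspect':
Which amendment would the architect refuse to inspect ___?
'inspect' is word 8.

8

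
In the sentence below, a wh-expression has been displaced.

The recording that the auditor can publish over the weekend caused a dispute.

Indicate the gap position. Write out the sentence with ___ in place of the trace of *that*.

The recording that the auditor can publish ___ over the weekend caused a dispute.

'that' is the direct object of 'publish'. The gap is right after 'publish'.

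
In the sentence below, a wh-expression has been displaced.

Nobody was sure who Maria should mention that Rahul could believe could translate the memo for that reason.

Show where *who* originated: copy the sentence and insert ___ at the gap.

Nobody was sure who Maria should mention that Rahul could believe ___ could translate the memo for that reason.

Before movement: Maria should mention that Rahul could believe who could translate the memo for that reason.
The filler 'who' is interpreted as the subject of the clause embedded under 'believe'. The gap is right after 'believe'.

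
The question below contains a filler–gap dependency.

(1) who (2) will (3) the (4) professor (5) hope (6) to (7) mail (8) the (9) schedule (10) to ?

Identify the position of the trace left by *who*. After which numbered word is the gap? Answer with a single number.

10

Underlying clause: The professor will hope to mail the schedule to who.
'who' functions as the object of the preposition 'to' (recipient of 'mail'). It moves to the left edge, and the trace sits right after 'to':
Who will the professor hope to mail the schedule to ___?
'to' is word 10.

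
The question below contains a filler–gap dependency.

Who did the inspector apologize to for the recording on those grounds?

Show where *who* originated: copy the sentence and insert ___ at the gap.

Who did the inspector apologize to ___ for the recording on those grounds?

Before movement: The inspector did apologize to who for the recording on those grounds.
The filler 'who' is interpreted as the object of the preposition 'to'. The gap is right after 'to'.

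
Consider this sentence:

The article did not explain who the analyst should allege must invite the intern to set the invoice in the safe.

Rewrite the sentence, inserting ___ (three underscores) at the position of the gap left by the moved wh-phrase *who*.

Underlying clause: The analyst should allege who must invite the intern to set the invoice in the safe.
The filler 'who' is interpreted as the subject of the clause embedded under 'allege'. The gap is right after 'allege'.

The article did not explain who the analyst should allege ___ must invite the intern to set the invoice in the safe.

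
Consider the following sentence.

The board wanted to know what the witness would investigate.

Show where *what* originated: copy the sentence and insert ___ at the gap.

Before movement: The witness would investigate what.
'what' functions as the direct object of 'investigate'. The gap is right after 'investigate'.

The board wanted to know what the witness would investigate ___.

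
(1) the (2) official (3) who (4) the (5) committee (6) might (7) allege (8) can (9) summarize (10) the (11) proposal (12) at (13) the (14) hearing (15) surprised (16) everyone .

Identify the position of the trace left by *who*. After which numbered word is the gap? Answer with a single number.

7

'who' functions as the subject of the clause embedded under 'allege'. Fronting leaves a gap immediately after 'allege':
The official who the committee might allege ___ can summarize the proposal at the hearing surprised everyone.
'allege' is word 7.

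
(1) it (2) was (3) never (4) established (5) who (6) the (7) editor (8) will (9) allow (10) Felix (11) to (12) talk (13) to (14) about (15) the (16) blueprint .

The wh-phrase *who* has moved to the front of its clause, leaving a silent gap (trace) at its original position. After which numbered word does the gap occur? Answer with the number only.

13

Before movement: The editor will allow Felix to talk to who about the blueprint.
'who' is the object of the preposition 'to'. It moves to the left edge, and the trace sits right after 'to':
It was never established who the editor will allow Felix to talk to ___ about the blueprint.
'to' is word 13.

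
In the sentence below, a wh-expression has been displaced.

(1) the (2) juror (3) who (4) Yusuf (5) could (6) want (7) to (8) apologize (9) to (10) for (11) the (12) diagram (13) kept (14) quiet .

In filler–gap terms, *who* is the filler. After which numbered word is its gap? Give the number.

The filler 'who' is interpreted as the object of the preposition 'to'. Fronting leaves a gap immediately after 'to':
The juror who Yusuf could want to apologize to ___ for the diagram kept quiet.
'to' is word 9.

9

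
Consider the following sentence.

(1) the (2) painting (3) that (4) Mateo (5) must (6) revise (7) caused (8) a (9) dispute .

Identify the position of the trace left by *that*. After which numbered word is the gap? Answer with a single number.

The filler 'that' is interpreted as the direct object of 'revise'. Wh-movement fronts it, leaving a gap right after 'revise':
The painting that Mateo must revise ___ caused a dispute.
'revise' is word 6.

6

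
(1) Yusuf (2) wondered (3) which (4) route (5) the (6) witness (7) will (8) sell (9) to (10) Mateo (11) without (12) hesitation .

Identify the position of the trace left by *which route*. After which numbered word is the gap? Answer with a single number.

Pre-movement form: The witness will sell which route to Mateo without hesitation.
The filler 'which route' is interpreted as the direct object of 'sell'. It moves to the left edge, and the trace sits right after 'sell':
Yusuf wondered which route the witness will sell ___ to Mateo without hesitation.
'sell' is word 8.

8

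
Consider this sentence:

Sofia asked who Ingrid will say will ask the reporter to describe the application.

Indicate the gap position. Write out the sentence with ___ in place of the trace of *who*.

Underlying clause: Ingrid will say who will ask the reporter to describe the application.
The filler 'who' is interpreted as the subject of the clause embedded under 'say'. The gap is right after 'say'.

Sofia asked who Ingrid will say ___ will ask the reporter to describe the application.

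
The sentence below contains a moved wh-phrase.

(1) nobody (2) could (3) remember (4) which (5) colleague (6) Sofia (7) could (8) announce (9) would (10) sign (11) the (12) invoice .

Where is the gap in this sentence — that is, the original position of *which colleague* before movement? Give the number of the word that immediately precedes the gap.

8

Underlying clause: Sofia could announce which colleague would sign the invoice.
'which colleague' functions as the subject of the clause embedded under 'announce'. It moves to the left edge, and the trace sits right after 'announce':
Nobody could remember which colleague Sofia could announce ___ would sign the invoice.
'announce' is word 8.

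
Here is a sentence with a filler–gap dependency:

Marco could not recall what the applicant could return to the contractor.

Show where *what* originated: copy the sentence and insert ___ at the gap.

Marco could not recall what the applicant could return ___ to the contractor.

Pre-movement form: The applicant could return what to the contractor.
'what' functions as the direct object of 'return'. The gap is right after 'return'.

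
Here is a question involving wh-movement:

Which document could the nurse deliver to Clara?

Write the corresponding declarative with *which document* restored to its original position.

The nurse could deliver which document to Clara.

The filler 'which document' is interpreted as the direct object of 'deliver'. Wh-movement fronts it, leaving a gap right after 'deliver':
Which document could the nurse deliver ___ to Clara?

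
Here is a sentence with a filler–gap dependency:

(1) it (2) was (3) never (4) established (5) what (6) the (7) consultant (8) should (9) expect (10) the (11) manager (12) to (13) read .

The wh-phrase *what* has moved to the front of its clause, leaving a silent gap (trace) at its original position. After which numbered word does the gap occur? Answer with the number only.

13

In situ: The consultant should expect the manager to read what.
'what' is the direct object of 'read'. Fronting leaves a gap immediately after 'read':
It was never established what the consultant should expect the manager to read ___.
'read' is word 13.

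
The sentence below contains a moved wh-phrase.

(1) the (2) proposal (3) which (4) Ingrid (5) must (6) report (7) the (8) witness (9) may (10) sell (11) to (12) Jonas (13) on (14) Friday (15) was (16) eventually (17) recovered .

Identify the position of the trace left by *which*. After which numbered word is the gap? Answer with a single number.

10

'which' is the direct object of 'sell'. Wh-movement fronts it, leaving a gap right after 'sell':
The proposal which Ingrid must report the witness may sell ___ to Jonas on Friday was eventually recovered.
'sell' is word 10.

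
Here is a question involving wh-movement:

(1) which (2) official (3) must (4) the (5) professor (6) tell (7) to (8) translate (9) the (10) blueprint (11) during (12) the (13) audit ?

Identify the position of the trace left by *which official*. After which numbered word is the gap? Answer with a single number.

6

Underlying clause: The professor must tell which official to translate the blueprint during the audit.
The filler 'which official' is interpreted as the direct object of 'tell'. Fronting leaves a gap immediately after 'tell':
Which official must the professor tell ___ to translate the blueprint during the audit?
'tell' is word 6.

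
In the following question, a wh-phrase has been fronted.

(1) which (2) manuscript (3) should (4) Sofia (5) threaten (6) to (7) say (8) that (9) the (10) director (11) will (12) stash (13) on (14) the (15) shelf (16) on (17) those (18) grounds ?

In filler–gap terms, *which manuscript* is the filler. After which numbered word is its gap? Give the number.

12

Pre-movement form: Sofia should threaten to say that the director will stash which manuscript on the shelf on those grounds.
'which manuscript' is the direct object of 'stash'. It moves to the left edge, and the trace sits right after 'stash':
Which manuscript should Sofia threaten to say that the director will stash ___ on the shelf on those grounds?
'stash' is word 12.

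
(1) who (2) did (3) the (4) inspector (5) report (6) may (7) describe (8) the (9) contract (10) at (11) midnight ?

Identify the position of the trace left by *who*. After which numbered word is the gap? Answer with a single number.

In situ: The inspector did report who may describe the contract at midnight.
'who' is the subject of the clause embedded under 'report'. Fronting leaves a gap immediately after 'report':
Who did the inspector report ___ may describe the contract at midnight?
'report' is word 5.

5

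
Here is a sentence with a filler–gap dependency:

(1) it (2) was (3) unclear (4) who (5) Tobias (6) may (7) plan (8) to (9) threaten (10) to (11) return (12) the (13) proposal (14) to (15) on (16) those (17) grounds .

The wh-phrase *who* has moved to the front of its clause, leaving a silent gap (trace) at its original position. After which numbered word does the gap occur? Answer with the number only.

14

Pre-movement form: Tobias may plan to threaten to return the proposal to who on those grounds.
'who' functions as the object of the preposition 'to' (recipient of 'return'). Wh-movement fronts it, leaving a gap right after 'to':
It was unclear who Tobias may plan to threaten to return the proposal to ___ on those grounds.
'to' is word 14.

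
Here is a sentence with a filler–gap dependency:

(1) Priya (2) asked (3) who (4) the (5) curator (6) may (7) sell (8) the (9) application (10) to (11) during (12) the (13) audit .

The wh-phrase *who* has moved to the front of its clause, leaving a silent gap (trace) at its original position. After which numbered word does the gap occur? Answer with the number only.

10

Underlying clause: The curator may sell the application to who during the audit.
The filler 'who' is interpreted as the object of the preposition 'to' (recipient of 'sell'). Wh-movement fronts it, leaving a gap right after 'to':
Priya asked who the curator may sell the application to ___ during the audit.
'to' is word 10.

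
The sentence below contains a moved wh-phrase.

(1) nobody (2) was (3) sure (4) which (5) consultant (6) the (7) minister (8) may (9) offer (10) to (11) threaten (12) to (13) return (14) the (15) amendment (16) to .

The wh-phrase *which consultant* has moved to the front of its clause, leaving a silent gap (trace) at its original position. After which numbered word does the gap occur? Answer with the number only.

16

Underlying clause: The minister may offer to threaten to return the amendment to which consultant.
The filler 'which consultant' is interpreted as the object of the preposition 'to' (recipient of 'return'). Wh-movement fronts it, leaving a gap right after 'to':
Nobody was sure which consultant the minister may offer to threaten to return the amendment to ___.
'to' is word 16.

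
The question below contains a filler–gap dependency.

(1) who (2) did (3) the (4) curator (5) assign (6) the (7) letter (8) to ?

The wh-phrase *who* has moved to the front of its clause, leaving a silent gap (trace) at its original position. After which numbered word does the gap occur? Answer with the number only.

8

In situ: The curator did assign the letter to who.
'who' is the object of the preposition 'to' (recipient of 'assign'). Fronting leaves a gap immediately after 'to':
Who did the curator assign the letter to ___?
'to' is word 8.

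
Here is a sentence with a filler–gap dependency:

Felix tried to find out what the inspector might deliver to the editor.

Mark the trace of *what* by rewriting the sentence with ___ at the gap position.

In situ: The inspector might deliver what to the editor.
The filler 'what' is interpreted as the direct object of 'deliver'. The gap is right after 'deliver'.

Felix tried to find out what the inspector might deliver ___ to the editor.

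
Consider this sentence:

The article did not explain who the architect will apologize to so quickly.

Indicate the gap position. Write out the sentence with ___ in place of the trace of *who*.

The article did not explain who the architect will apologize to ___ so quickly.

Pre-movement form: The architect will apologize to who so quickly.
The filler 'who' is interpreted as the object of the preposition 'to'. The gap is right after 'to'.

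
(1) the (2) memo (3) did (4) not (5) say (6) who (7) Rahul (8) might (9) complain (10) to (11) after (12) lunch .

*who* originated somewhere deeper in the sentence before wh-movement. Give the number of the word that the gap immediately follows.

Underlying clause: Rahul might complain to who after lunch.
The filler 'who' is interpreted as the object of the preposition 'to'. Wh-movement fronts it, leaving a gap right after 'to':
The memo did not say who Rahul might complain to ___ after lunch.
'to' is word 10.

10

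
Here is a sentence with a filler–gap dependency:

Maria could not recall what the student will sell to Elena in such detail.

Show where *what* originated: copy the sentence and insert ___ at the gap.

Maria could not recall what the student will sell ___ to Elena in such detail.

Before movement: The student will sell what to Elena in such detail.
The filler 'what' is interpreted as the direct object of 'sell'. The gap is right after 'sell'.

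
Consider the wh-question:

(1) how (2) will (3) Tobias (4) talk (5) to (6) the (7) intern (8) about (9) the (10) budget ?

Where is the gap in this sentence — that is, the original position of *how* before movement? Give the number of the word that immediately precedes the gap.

10

Before movement: Tobias will talk to the intern about the budget how.
'how' functions as the manner adjunct. Wh-movement fronts it, leaving a gap right after 'budget':
How will Tobias talk to the intern about the budget ___?
'budget' is word 10.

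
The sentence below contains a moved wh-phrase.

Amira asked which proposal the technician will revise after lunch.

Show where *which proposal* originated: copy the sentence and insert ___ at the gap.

Amira asked which proposal the technician will revise ___ after lunch.

Underlying clause: The technician will revise which proposal after lunch.
The filler 'which proposal' is interpreted as the direct object of 'revise'. The gap is right after 'revise'.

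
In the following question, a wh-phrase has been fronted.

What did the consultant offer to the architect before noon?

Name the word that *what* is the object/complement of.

Pre-movement form: The consultant did offer what to the architect before noon.
The filler 'what' is interpreted as the direct object of 'offer'. It moves to the left edge, and the trace sits right after 'offer':
What did the consultant offer ___ to the architect before noon?

offer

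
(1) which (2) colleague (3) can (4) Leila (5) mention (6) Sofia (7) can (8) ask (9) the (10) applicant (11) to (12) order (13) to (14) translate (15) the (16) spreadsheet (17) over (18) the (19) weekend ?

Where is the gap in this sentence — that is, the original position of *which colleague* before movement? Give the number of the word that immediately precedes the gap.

12

Before movement: Leila can mention Sofia can ask the applicant to order which colleague to translate the spreadsheet over the weekend.
'which colleague' functions as the direct object of 'order'. Wh-movement fronts it, leaving a gap right after 'order':
Which colleague can Leila mention Sofia can ask the applicant to order ___ to translate the spreadsheet over the weekend?
'order' is word 12.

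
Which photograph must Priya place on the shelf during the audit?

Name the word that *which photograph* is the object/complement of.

In situ: Priya must place which photograph on the shelf during the audit.
'which photograph' is the direct object of 'place'. Fronting leaves a gap immediately after 'place':
Which photograph must Priya place ___ on the shelf during the audit?

place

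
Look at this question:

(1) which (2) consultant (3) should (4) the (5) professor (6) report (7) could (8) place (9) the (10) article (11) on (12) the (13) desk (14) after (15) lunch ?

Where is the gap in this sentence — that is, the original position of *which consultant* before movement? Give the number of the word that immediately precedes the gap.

Underlying clause: The professor should report which consultant could place the article on the desk after lunch.
The filler 'which consultant' is interpreted as the subject of the clause embedded under 'report'. It moves to the left edge, and the trace sits right after 'report':
Which consultant should the professor report ___ could place the article on the desk after lunch?
'report' is word 6.

6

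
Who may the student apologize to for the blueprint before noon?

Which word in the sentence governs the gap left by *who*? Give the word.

Before movement: The student may apologize to who for the blueprint before noon.
'who' functions as the object of the preposition 'to'. It moves to the left edge, and the trace sits right after 'to':
Who may the student apologize to ___ for the blueprint before noon?

to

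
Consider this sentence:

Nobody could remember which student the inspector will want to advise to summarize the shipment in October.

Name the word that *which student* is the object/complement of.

In situ: The inspector will want to advise which student to summarize the shipment in October.
'which student' functions as the direct object of 'advise'. Fronting leaves a gap immediately after 'advise':
Nobody could remember which student the inspector will want to advise ___ to summarize the shipment in October.

advise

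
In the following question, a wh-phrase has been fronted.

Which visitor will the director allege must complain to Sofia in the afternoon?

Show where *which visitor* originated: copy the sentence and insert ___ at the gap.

Which visitor will the director allege ___ must complain to Sofia in the afternoon?

In situ: The director will allege which visitor must complain to Sofia in the afternoon.
The filler 'which visitor' is interpreted as the subject of the clause embedded under 'allege'. The gap is right after 'allege'.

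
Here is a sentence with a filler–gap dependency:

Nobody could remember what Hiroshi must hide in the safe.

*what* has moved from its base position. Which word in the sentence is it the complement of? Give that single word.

Pre-movement form: Hiroshi must hide what in the safe.
'what' functions as the direct object of 'hide'. It moves to the left edge, and the trace sits right after 'hide':
Nobody could remember what Hiroshi must hide ___ in the safe.

hide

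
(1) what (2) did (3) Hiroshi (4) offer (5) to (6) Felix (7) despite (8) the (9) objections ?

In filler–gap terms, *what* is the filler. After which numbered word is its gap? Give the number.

4

Pre-movement form: Hiroshi did offer what to Felix despite the objections.
'what' functions as the direct object of 'offer'. It moves to the left edge, and the trace sits right after 'offer':
What did Hiroshi offer ___ to Felix despite the objections?
'offer' is word 4.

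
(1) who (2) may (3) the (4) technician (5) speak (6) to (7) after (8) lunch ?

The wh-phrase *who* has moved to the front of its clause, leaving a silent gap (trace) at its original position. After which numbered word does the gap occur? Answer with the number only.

Before movement: The technician may speak to who after lunch.
'who' is the object of the preposition 'to'. Fronting leaves a gap immediately after 'to':
Who may the technician speak to ___ after lunch?
'to' is word 6.

6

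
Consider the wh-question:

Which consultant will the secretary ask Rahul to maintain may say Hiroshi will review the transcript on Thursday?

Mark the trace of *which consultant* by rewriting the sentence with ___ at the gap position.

Pre-movement form: The secretary will ask Rahul to maintain which consultant may say Hiroshi will review the transcript on Thursday.
'which consultant' functions as the subject of the clause embedded under 'maintain'. The gap is right after 'maintain'.

Which consultant will the secretary ask Rahul to maintain ___ may say Hiroshi will review the transcript on Thursday?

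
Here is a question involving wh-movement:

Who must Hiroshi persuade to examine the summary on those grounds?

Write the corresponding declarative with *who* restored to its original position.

The filler 'who' is interpreted as the direct object of 'persuade'. It moves to the left edge, and the trace sits right after 'persuade':
Who must Hiroshi persuade ___ to examine the summary on those grounds?

Hiroshi must persuade who to examine the summary on those grounds.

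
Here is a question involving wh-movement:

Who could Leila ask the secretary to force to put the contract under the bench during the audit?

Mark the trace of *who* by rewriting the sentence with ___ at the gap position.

Who could Leila ask the secretary to force ___ to put the contract under the bench during the audit?

Underlying clause: Leila could ask the secretary to force who to put the contract under the bench during the audit.
'who' is the direct object of 'force'. The gap is right after 'force'.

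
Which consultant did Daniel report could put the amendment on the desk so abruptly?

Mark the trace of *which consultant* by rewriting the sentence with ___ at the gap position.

In situ: Daniel did report which consultant could put the amendment on the desk so abruptly.
The filler 'which consultant' is interpreted as the subject of the clause embedded under 'report'. The gap is right after 'report'.

Which consultant did Daniel report ___ could put the amendment on the desk so abruptly?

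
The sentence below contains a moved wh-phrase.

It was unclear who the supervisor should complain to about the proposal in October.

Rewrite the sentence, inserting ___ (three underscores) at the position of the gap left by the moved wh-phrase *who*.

Underlying clause: The supervisor should complain to who about the proposal in October.
The filler 'who' is interpreted as the object of the preposition 'to'. The gap is right after 'to'.

It was unclear who the supervisor should complain to ___ about the proposal in October.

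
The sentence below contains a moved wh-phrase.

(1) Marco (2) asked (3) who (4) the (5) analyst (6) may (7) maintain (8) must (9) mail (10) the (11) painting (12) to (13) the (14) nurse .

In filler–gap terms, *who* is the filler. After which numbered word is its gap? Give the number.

7

Pre-movement form: The analyst may maintain who must mail the painting to the nurse.
'who' is the subject of the clause embedded under 'maintain'. It moves to the left edge, and the trace sits right after 'maintain':
Marco asked who the analyst may maintain ___ must mail the painting to the nurse.
'maintain' is word 7.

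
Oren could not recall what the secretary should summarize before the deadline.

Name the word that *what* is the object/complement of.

Underlying clause: The secretary should summarize what before the deadline.
'what' functions as the direct object of 'summarize'. It moves to the left edge, and the trace sits right after 'summarize':
Oren could not recall what the secretary should summarize ___ before the deadline.

summarize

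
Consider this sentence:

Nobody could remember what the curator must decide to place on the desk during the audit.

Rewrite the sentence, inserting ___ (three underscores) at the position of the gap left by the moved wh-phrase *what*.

Nobody could remember what the curator must decide to place ___ on the desk during the audit.

Underlying clause: The curator must decide to place what on the desk during the audit.
'what' functions as the direct object of 'place'. The gap is right after 'place'.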